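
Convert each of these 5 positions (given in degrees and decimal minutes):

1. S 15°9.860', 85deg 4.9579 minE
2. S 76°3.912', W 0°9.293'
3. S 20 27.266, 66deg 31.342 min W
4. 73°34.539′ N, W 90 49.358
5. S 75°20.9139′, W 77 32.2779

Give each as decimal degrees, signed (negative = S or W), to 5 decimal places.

Point 1:
  Lat: 9.86′ = 0.164333°; total 15.164333
  S ⇒ negate
  Lon: 4.9579′ = 0.082632°; total 85.082632
  E ⇒ keep positive
Point 2:
  φ: 3.912′ = 0.065200°; total 76.065200
  S ⇒ negate
  Longitude: 9.293′ = 0.154883°; total 0.154883
  hemisphere W, so the sign is −
Point 3:
  Latitude: 20 + 27.266/60 = 20.454433
  S ⇒ negate
  λ: 66 + 31.342/60 = 66.522367
  hemisphere W, so the sign is −
Point 4:
  φ: 73 + 34.539/60 = 73.575650
  N → positive
  λ: 90 + 49.358/60 = 90.822633
  hemisphere W, so the sign is −
Point 5:
  Lat: 75 + 20.9139/60 = 75.348565
  S → negative
  Longitude: 77 + 32.2779/60 = 77.537965
  W → negative

1. -15.16433, 85.08263
2. -76.06520, -0.15488
3. -20.45443, -66.52237
4. 73.57565, -90.82263
5. -75.34857, -77.53797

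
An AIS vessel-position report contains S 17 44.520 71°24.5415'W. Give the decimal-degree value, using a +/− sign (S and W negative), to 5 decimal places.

-17.74200, -71.40903

φ: 44.52′ = 0.742000°; total 17.742000
S ⇒ negate
λ: 71 + 24.5415/60 = 71.409025
hemisphere W, so the sign is −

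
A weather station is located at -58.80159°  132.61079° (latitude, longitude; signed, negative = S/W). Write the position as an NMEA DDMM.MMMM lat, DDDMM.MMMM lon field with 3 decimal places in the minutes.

5848.095,S / 13236.647,E

Latitude is negative → S; |value| = 58.801590
Lat: fractional part 0.801590 → 48.09540 minutes
λ: 132° + 0.610790 × 60 = 132° 36.64740′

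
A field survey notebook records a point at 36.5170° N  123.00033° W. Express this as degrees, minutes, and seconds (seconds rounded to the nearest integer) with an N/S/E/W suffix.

36°31′1″ N, 123°00′1″ W

Latitude: whole degrees 36; 31.02000′ → 31′ and 1.20″
Lon: 0.000330° → 0.01980′; 0.01980 × 60 = 1.19″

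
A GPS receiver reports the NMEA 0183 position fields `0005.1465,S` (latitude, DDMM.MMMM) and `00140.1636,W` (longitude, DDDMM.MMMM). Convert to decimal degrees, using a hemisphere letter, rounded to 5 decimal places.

0.08578° S, 1.66939° W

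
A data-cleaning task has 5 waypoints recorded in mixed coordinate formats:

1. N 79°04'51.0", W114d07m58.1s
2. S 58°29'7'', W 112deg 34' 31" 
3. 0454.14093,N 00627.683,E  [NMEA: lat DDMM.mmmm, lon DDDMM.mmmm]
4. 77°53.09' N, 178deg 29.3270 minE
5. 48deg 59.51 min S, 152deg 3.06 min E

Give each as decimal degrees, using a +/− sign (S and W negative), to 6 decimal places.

1. 79.080833, -114.132806
2. -58.485278, -112.575278
3. 4.902349, 6.461383
4. 77.884833, 178.488783
5. -48.991833, 152.051000

Point 1:
  Lat: 4′ + 51″ = 4.85000′; 79 + 4.85000/60 = 79.0808333
  N ⇒ keep positive
  Longitude: 114 + 7/60 + 58.1/3600 = 114.1328056
  W ⇒ negate
Point 2:
  Latitude: 29′ + 7″ = 29.11667′; 58 + 29.11667/60 = 58.4852778
  S ⇒ negate
  λ: 112 + 34/60 + 31/3600 = 112.5752778
  W ⇒ negate
Point 3:
  Lat: split at 2 digits → 04° and 54.14093′; 4 + 54.14093/60 = 4.9023488
  N ⇒ keep positive
  Lon: degrees = first 3 digits = 6, minutes = 27.683; 6 + 27.683/60 = 6.4613833
  E ⇒ keep positive
Point 4:
  φ: 77 + 53.09/60 = 77.8848333
  N → positive
  Longitude: 178 + 29.327/60 = 178.4887833
  E → positive
Point 5:
  φ: 59.51′ = 0.991833°; total 48.9918333
  S ⇒ negate
  λ: 3.06′ = 0.051000°; total 152.0510000
  E → positive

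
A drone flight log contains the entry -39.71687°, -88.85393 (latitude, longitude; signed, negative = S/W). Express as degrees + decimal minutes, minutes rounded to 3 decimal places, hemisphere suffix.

Latitude is negative → S; |value| = 39.716870
Latitude: 39° + 0.716870 × 60 = 39° 43.01220′
Longitude is negative → W; |value| = 88.853930
λ: 88° + 0.853930 × 60 = 88° 51.23580′

39° 43.012′ S, 88° 51.236′ W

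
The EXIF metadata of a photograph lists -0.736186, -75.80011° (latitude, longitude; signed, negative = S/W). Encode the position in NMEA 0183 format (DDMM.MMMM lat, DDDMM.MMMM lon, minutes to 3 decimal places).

Latitude is negative → S; |value| = 0.736186
Lat: minutes = (0.736186 − 0) × 60 = 44.17116
Longitude is negative → W; |value| = 75.800110
Longitude: minutes = (75.800110 − 75) × 60 = 48.00660

0044.171,S / 07548.007,W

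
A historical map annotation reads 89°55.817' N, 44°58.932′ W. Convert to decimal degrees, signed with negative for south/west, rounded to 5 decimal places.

89.93028, -44.98220

φ: 55.817′ = 0.930283°; total 89.930283
N ⇒ keep positive
Lon: 44 + 58.932/60 = 44.982200
W ⇒ negate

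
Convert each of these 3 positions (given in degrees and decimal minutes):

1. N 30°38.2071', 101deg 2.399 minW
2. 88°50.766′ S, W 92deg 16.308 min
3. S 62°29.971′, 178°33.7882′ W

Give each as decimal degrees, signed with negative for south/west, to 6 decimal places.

1. 30.636785, -101.039983
2. -88.846100, -92.271800
3. -62.499517, -178.563137

Point 1:
  φ: 38.2071′ = 0.636785°; total 30.6367850
  N ⇒ keep positive
  λ: 2.399′ = 0.039983°; total 101.0399833
  W ⇒ negate
Point 2:
  Lat: 50.766′ = 0.846100°; total 88.8461000
  S → negative
  Longitude: 16.308′ = 0.271800°; total 92.2718000
  hemisphere W, so the sign is −
Point 3:
  Latitude: 62 + 29.971/60 = 62.4995167
  hemisphere S, so the sign is −
  λ: 33.7882′ = 0.563137°; total 178.5631367
  W ⇒ negate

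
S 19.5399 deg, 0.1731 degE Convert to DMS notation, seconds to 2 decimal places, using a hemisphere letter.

19°32′23.64″ S, 0°10′23.16″ E

Lat: 0.539900 × 60 = 32.39400′ → 32′, remainder × 60 = 23.6400″
Longitude: whole degrees 0; 10.38600′ → 10′ and 23.1600″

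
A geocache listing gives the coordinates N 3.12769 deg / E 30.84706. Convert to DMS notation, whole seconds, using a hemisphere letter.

3°07′40″ N, 30°50′49″ E

Lat: whole degrees 3; 7.66140′ → 7′ and 39.68″
λ: whole degrees 30; 50.82360′ → 50′ and 49.42″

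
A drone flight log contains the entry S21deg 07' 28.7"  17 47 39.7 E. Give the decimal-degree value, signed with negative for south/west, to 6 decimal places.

-21.124639, 17.794361

Lat: 21 + 7/60 + 28.7/3600 = 21.1246389
S → negative
Lon: 17° + 47/60 + 39.7/3600 = 17 + 0.783333 + 0.011028 = 17.7943611
E → positive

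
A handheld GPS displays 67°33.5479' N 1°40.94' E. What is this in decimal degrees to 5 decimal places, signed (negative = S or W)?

Latitude: 67 + 33.5479/60 = 67.559132
N → positive
λ: 1 + 40.94/60 = 1.682333
E → positive

67.55913, 1.68233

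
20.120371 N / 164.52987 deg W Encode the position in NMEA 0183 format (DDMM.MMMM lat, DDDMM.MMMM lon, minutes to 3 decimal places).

2007.222,N / 16431.792,W

φ: fractional part 0.120371 → 7.22226 minutes
Longitude: fractional part 0.529870 → 31.79220 minutes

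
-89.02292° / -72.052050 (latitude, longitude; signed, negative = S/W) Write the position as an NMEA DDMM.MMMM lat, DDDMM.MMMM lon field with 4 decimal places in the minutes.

8901.3752,S / 07203.1230,W

Latitude is negative → S; |value| = 89.022920
Latitude: 89° + 0.022920 × 60 = 89° 1.375200′
Longitude is negative → W; |value| = 72.052050
λ: minutes = (72.052050 − 72) × 60 = 3.123000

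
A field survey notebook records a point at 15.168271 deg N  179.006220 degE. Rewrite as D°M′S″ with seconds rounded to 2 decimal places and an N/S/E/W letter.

φ: whole degrees 15; 10.09626′ → 10′ and 5.7756″
λ: 0.006220° → 0.37320′; 0.37320 × 60 = 22.3920″

15°10′5.78″ N, 179°00′22.39″ E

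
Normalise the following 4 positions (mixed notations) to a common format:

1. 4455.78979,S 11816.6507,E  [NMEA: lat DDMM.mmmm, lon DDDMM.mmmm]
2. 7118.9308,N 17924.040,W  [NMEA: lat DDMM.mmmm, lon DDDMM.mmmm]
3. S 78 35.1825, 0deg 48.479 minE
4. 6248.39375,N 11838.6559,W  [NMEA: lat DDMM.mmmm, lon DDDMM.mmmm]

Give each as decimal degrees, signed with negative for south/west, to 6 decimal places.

1. -44.929830, 118.277512
2. 71.315513, -179.400667
3. -78.586375, 0.807983
4. 62.806563, -118.644265

Point 1:
  Latitude: degrees = first 2 digits = 44, minutes = 55.78979; 44 + 55.78979/60 = 44.9298298
  S → negative
  Lon: split at 3 digits → 118° and 16.6507′; 118 + 16.6507/60 = 118.2775117
  E → positive
Point 2:
  φ: split at 2 digits → 71° and 18.9308′; 71 + 18.9308/60 = 71.3155133
  N ⇒ keep positive
  Longitude: degrees = first 3 digits = 179, minutes = 24.04; 179 + 24.04/60 = 179.4006667
  hemisphere W, so the sign is −
Point 3:
  Latitude: 78 + 35.1825/60 = 78.5863750
  S → negative
  Lon: 0 + 48.479/60 = 0.8079833
  E → positive
Point 4:
  Lat: degrees = first 2 digits = 62, minutes = 48.39375; 62 + 48.39375/60 = 62.8065625
  N ⇒ keep positive
  Lon: degrees = first 3 digits = 118, minutes = 38.6559; 118 + 38.6559/60 = 118.6442650
  W → negative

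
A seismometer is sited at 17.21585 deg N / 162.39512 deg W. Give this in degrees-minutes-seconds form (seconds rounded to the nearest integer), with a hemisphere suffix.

φ: 0.215850° → 12.95100′; 0.95100 × 60 = 57.06″
λ: 0.395120 × 60 = 23.70720′ → 23′, remainder × 60 = 42.43″

17°12′57″ N, 162°23′42″ W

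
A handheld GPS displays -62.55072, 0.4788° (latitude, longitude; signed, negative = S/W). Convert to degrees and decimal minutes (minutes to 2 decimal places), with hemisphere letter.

Latitude is negative → S; |value| = 62.550720
Lat: minutes = (62.550720 − 62) × 60 = 33.0432
Lon: fractional part 0.478800 → 28.7280 minutes

62° 33.04′ S, 0° 28.73′ E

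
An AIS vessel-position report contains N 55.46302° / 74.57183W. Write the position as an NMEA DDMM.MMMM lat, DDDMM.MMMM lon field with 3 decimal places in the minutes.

Lat: fractional part 0.463020 → 27.78120 minutes
Longitude: fractional part 0.571830 → 34.30980 minutes

5527.781,N / 07434.310,W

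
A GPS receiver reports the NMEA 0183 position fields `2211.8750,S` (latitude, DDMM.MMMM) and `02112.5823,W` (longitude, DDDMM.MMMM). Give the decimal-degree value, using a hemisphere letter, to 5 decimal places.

22.19792° S, 21.20971° W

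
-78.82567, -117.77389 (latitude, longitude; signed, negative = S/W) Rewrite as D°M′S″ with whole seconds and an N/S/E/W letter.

78°49′32″ S, 117°46′26″ W

Latitude is negative → S; |value| = 78.825670
φ: whole degrees 78; 49.54020′ → 49′ and 32.41″
Longitude is negative → W; |value| = 117.773890
Longitude: 0.773890° → 46.43340′; 0.43340 × 60 = 26.00″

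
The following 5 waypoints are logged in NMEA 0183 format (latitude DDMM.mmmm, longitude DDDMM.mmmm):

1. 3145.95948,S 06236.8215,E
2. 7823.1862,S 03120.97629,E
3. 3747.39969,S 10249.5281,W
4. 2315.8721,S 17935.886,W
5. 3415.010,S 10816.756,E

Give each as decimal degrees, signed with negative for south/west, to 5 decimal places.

1. -31.76599, 62.61369
2. -78.38644, 31.34960
3. -37.78999, -102.82547
4. -23.26454, -179.59810
5. -34.25017, 108.27927

Point 1:
  φ: degrees = first 2 digits = 31, minutes = 45.95948; 31 + 45.95948/60 = 31.765991
  S → negative
  Lon: degrees = first 3 digits = 62, minutes = 36.8215; 62 + 36.8215/60 = 62.613692
  E ⇒ keep positive
Point 2:
  Lat: degrees = first 2 digits = 78, minutes = 23.1862; 78 + 23.1862/60 = 78.386437
  hemisphere S, so the sign is −
  Longitude: split at 3 digits → 031° and 20.97629′; 31 + 20.97629/60 = 31.349605
  E → positive
Point 3:
  φ: degrees = first 2 digits = 37, minutes = 47.39969; 37 + 47.39969/60 = 37.789995
  S → negative
  λ: degrees = first 3 digits = 102, minutes = 49.5281; 102 + 49.5281/60 = 102.825468
  hemisphere W, so the sign is −
Point 4:
  Lat: degrees = first 2 digits = 23, minutes = 15.8721; 23 + 15.8721/60 = 23.264535
  S → negative
  λ: split at 3 digits → 179° and 35.886′; 179 + 35.886/60 = 179.598100
  hemisphere W, so the sign is −
Point 5:
  φ: split at 2 digits → 34° and 15.01′; 34 + 15.01/60 = 34.250167
  S ⇒ negate
  Lon: degrees = first 3 digits = 108, minutes = 16.756; 108 + 16.756/60 = 108.279267
  E ⇒ keep positive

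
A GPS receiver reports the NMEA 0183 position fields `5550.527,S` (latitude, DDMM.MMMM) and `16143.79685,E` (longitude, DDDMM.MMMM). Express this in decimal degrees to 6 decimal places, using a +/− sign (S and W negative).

Lat: split at 2 digits → 55° and 50.527′; 55 + 50.527/60 = 55.8421167
S ⇒ negate
Longitude: split at 3 digits → 161° and 43.79685′; 161 + 43.79685/60 = 161.7299475
E → positive

-55.842117, 161.729948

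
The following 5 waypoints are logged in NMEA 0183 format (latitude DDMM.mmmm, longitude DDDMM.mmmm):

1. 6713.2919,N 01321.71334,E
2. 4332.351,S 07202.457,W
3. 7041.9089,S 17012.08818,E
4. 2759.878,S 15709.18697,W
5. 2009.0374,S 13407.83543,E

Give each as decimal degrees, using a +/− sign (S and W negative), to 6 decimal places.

1. 67.221532, 13.361889
2. -43.539183, -72.040950
3. -70.698482, 170.201470
4. -27.997967, -157.153116
5. -20.150623, 134.130591

Point 1:
  Lat: split at 2 digits → 67° and 13.2919′; 67 + 13.2919/60 = 67.2215317
  N → positive
  Longitude: split at 3 digits → 013° and 21.71334′; 13 + 21.71334/60 = 13.3618890
  E ⇒ keep positive
Point 2:
  Lat: degrees = first 2 digits = 43, minutes = 32.351; 43 + 32.351/60 = 43.5391833
  hemisphere S, so the sign is −
  λ: degrees = first 3 digits = 72, minutes = 2.457; 72 + 2.457/60 = 72.0409500
  W ⇒ negate
Point 3:
  Lat: split at 2 digits → 70° and 41.9089′; 70 + 41.9089/60 = 70.6984817
  S ⇒ negate
  Lon: degrees = first 3 digits = 170, minutes = 12.08818; 170 + 12.08818/60 = 170.2014697
  E ⇒ keep positive
Point 4:
  Latitude: split at 2 digits → 27° and 59.878′; 27 + 59.878/60 = 27.9979667
  S ⇒ negate
  λ: degrees = first 3 digits = 157, minutes = 9.18697; 157 + 9.18697/60 = 157.1531162
  hemisphere W, so the sign is −
Point 5:
  Latitude: split at 2 digits → 20° and 9.0374′; 20 + 9.0374/60 = 20.1506233
  S → negative
  λ: degrees = first 3 digits = 134, minutes = 7.83543; 134 + 7.83543/60 = 134.1305905
  E ⇒ keep positive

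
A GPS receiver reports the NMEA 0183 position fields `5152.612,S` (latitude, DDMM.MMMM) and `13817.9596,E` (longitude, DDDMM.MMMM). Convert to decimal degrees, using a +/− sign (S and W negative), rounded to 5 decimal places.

Latitude: degrees = first 2 digits = 51, minutes = 52.612; 51 + 52.612/60 = 51.876867
S → negative
Lon: degrees = first 3 digits = 138, minutes = 17.9596; 138 + 17.9596/60 = 138.299327
E → positive

-51.87687, 138.29933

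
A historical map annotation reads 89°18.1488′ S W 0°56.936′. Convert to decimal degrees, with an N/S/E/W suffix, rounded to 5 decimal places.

89.30248° S, 0.94893° W

φ: 89 + 18.1488/60 = 89.302480
Lon: 0 + 56.936/60 = 0.948933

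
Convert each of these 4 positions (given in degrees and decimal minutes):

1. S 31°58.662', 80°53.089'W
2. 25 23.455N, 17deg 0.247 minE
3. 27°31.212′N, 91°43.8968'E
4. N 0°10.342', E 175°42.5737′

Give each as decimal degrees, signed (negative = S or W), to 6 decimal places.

1. -31.977700, -80.884817
2. 25.390917, 17.004117
3. 27.520200, 91.731613
4. 0.172367, 175.709562

Point 1:
  Latitude: 58.662′ = 0.977700°; total 31.9777000
  S → negative
  Lon: 80 + 53.089/60 = 80.8848167
  W ⇒ negate
Point 2:
  Lat: 25 + 23.455/60 = 25.3909167
  N → positive
  λ: 17 + 0.247/60 = 17.0041167
  E → positive
Point 3:
  φ: 31.212′ = 0.520200°; total 27.5202000
  N ⇒ keep positive
  Lon: 43.8968′ = 0.731613°; total 91.7316133
  E ⇒ keep positive
Point 4:
  Lat: 10.342′ = 0.172367°; total 0.1723667
  N ⇒ keep positive
  λ: 42.5737′ = 0.709562°; total 175.7095617
  E ⇒ keep positive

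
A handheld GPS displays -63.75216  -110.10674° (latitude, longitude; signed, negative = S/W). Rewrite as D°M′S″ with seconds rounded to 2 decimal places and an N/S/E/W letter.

63°45′7.78″ S, 110°06′24.26″ W

Latitude is negative → S; |value| = 63.752160
Latitude: 0.752160 × 60 = 45.12960′ → 45′, remainder × 60 = 7.7760″
Longitude is negative → W; |value| = 110.106740
Longitude: 0.106740° → 6.40440′; 0.40440 × 60 = 24.2640″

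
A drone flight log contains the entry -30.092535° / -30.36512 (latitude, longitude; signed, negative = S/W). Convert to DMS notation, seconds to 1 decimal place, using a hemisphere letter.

Latitude is negative → S; |value| = 30.092535
φ: 0.092535° → 5.55210′; 0.55210 × 60 = 33.126″
Longitude is negative → W; |value| = 30.365120
Lon: 0.365120° → 21.90720′; 0.90720 × 60 = 54.432″

30°05′33.1″ S, 30°21′54.4″ W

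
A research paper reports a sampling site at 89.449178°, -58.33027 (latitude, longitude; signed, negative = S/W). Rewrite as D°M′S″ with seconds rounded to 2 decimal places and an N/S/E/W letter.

φ: 0.449178 × 60 = 26.95068′ → 26′, remainder × 60 = 57.0408″
Longitude is negative → W; |value| = 58.330270
Longitude: whole degrees 58; 19.81620′ → 19′ and 48.9720″

89°26′57.04″ N, 58°19′48.97″ W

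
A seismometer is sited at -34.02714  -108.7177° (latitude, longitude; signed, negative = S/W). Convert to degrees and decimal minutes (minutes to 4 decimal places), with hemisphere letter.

Latitude is negative → S; |value| = 34.027140
Latitude: minutes = (34.027140 − 34) × 60 = 1.628400
Longitude is negative → W; |value| = 108.717700
Longitude: 108° + 0.717700 × 60 = 108° 43.062000′

34° 1.6284′ S, 108° 43.0620′ W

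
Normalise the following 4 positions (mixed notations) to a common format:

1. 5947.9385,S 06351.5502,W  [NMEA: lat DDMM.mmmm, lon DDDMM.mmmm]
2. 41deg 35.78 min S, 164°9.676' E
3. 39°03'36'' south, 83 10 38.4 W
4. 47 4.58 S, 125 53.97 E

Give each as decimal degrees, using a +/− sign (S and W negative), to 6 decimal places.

Point 1:
  Latitude: split at 2 digits → 59° and 47.9385′; 59 + 47.9385/60 = 59.7989750
  S → negative
  Longitude: split at 3 digits → 063° and 51.5502′; 63 + 51.5502/60 = 63.8591700
  hemisphere W, so the sign is −
Point 2:
  Lat: 41 + 35.78/60 = 41.5963333
  S ⇒ negate
  Longitude: 9.676′ = 0.161267°; total 164.1612667
  E ⇒ keep positive
Point 3:
  Latitude: 3′ + 36″ = 3.60000′; 39 + 3.60000/60 = 39.0600000
  S → negative
  Lon: 10′ + 38.4″ = 10.64000′; 83 + 10.64000/60 = 83.1773333
  hemisphere W, so the sign is −
Point 4:
  Latitude: 47 + 4.58/60 = 47.0763333
  S ⇒ negate
  λ: 125 + 53.97/60 = 125.8995000
  E → positive

1. -59.798975, -63.859170
2. -41.596333, 164.161267
3. -39.060000, -83.177333
4. -47.076333, 125.899500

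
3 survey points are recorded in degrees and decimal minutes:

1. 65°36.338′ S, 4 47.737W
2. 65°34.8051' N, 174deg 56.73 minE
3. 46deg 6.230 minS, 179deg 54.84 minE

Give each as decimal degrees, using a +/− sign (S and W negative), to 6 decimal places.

Point 1:
  φ: 65 + 36.338/60 = 65.6056333
  S → negative
  Longitude: 4 + 47.737/60 = 4.7956167
  W → negative
Point 2:
  φ: 34.8051′ = 0.580085°; total 65.5800850
  N → positive
  λ: 56.73′ = 0.945500°; total 174.9455000
  E → positive
Point 3:
  φ: 46 + 6.23/60 = 46.1038333
  S → negative
  Longitude: 54.84′ = 0.914000°; total 179.9140000
  E → positive

1. -65.605633, -4.795617
2. 65.580085, 174.945500
3. -46.103833, 179.914000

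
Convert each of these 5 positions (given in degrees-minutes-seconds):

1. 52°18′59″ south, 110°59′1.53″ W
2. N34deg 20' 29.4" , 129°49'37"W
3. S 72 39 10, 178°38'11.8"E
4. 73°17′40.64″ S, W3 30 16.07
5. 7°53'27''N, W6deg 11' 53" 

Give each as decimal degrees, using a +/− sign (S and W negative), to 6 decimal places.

Point 1:
  φ: 52° + 18/60 + 59/3600 = 52 + 0.300000 + 0.016389 = 52.3163889
  S ⇒ negate
  Longitude: 59′ + 1.53″ = 59.02550′; 110 + 59.02550/60 = 110.9837583
  W ⇒ negate
Point 2:
  Latitude: 20′ + 29.4″ = 20.49000′; 34 + 20.49000/60 = 34.3415000
  N ⇒ keep positive
  Lon: 129 + 49/60 + 37/3600 = 129.8269444
  hemisphere W, so the sign is −
Point 3:
  φ: 39′ + 10″ = 39.16667′; 72 + 39.16667/60 = 72.6527778
  S ⇒ negate
  λ: 178° + 38/60 + 11.8/3600 = 178 + 0.633333 + 0.003278 = 178.6366111
  E ⇒ keep positive
Point 4:
  Latitude: 17′ + 40.64″ = 17.67733′; 73 + 17.67733/60 = 73.2946222
  hemisphere S, so the sign is −
  Longitude: 3 + 30/60 + 16.07/3600 = 3.5044639
  W ⇒ negate
Point 5:
  φ: 7 + 53/60 + 27/3600 = 7.8908333
  N ⇒ keep positive
  Lon: 11′ + 53″ = 11.88333′; 6 + 11.88333/60 = 6.1980556
  hemisphere W, so the sign is −

1. -52.316389, -110.983758
2. 34.341500, -129.826944
3. -72.652778, 178.636611
4. -73.294622, -3.504464
5. 7.890833, -6.198056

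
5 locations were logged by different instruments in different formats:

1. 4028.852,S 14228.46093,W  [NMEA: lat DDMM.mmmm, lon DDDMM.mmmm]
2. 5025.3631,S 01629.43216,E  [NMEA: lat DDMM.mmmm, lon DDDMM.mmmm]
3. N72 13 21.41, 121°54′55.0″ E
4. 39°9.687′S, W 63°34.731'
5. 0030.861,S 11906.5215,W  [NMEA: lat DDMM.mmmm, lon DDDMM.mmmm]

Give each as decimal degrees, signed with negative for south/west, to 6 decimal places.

Point 1:
  Lat: degrees = first 2 digits = 40, minutes = 28.852; 40 + 28.852/60 = 40.4808667
  hemisphere S, so the sign is −
  Lon: degrees = first 3 digits = 142, minutes = 28.46093; 142 + 28.46093/60 = 142.4743488
  hemisphere W, so the sign is −
Point 2:
  Latitude: split at 2 digits → 50° and 25.3631′; 50 + 25.3631/60 = 50.4227183
  S → negative
  Lon: degrees = first 3 digits = 16, minutes = 29.43216; 16 + 29.43216/60 = 16.4905360
  E ⇒ keep positive
Point 3:
  φ: 72° + 13/60 + 21.41/3600 = 72 + 0.216667 + 0.005947 = 72.2226139
  N → positive
  λ: 121° + 54/60 + 55/3600 = 121 + 0.900000 + 0.015278 = 121.9152778
  E ⇒ keep positive
Point 4:
  φ: 9.687′ = 0.161450°; total 39.1614500
  S ⇒ negate
  Lon: 63 + 34.731/60 = 63.5788500
  W → negative
Point 5:
  φ: degrees = first 2 digits = 0, minutes = 30.861; 0 + 30.861/60 = 0.5143500
  hemisphere S, so the sign is −
  Lon: degrees = first 3 digits = 119, minutes = 6.5215; 119 + 6.5215/60 = 119.1086917
  W → negative

1. -40.480867, -142.474349
2. -50.422718, 16.490536
3. 72.222614, 121.915278
4. -39.161450, -63.578850
5. -0.514350, -119.108692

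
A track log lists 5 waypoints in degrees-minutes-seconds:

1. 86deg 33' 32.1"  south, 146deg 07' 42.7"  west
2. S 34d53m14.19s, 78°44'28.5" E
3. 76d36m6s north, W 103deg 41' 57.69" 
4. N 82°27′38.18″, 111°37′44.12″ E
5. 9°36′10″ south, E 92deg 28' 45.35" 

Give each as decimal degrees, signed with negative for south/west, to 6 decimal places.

1. -86.558917, -146.128528
2. -34.887275, 78.741250
3. 76.601667, -103.699358
4. 82.460606, 111.628922
5. -9.602778, 92.479264

Point 1:
  Lat: 86 + 33/60 + 32.1/3600 = 86.5589167
  S → negative
  Longitude: 146° + 7/60 + 42.7/3600 = 146 + 0.116667 + 0.011861 = 146.1285278
  W → negative
Point 2:
  φ: 34 + 53/60 + 14.19/3600 = 34.8872750
  S ⇒ negate
  Longitude: 78° + 44/60 + 28.5/3600 = 78 + 0.733333 + 0.007917 = 78.7412500
  E ⇒ keep positive
Point 3:
  Latitude: 76 + 36/60 + 6/3600 = 76.6016667
  N ⇒ keep positive
  λ: 41′ + 57.69″ = 41.96150′; 103 + 41.96150/60 = 103.6993583
  hemisphere W, so the sign is −
Point 4:
  Lat: 27′ + 38.18″ = 27.63633′; 82 + 27.63633/60 = 82.4606056
  N ⇒ keep positive
  Lon: 37′ + 44.12″ = 37.73533′; 111 + 37.73533/60 = 111.6289222
  E → positive
Point 5:
  Lat: 9° + 36/60 + 10/3600 = 9 + 0.600000 + 0.002778 = 9.6027778
  S → negative
  λ: 92 + 28/60 + 45.35/3600 = 92.4792639
  E → positive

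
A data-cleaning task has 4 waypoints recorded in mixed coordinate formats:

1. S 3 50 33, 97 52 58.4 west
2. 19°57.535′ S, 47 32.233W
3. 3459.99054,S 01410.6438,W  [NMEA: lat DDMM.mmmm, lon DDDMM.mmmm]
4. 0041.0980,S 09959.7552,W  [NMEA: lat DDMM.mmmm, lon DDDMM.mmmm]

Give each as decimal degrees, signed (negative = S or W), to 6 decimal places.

1. -3.842500, -97.882889
2. -19.958917, -47.537217
3. -34.999842, -14.177397
4. -0.684967, -99.995920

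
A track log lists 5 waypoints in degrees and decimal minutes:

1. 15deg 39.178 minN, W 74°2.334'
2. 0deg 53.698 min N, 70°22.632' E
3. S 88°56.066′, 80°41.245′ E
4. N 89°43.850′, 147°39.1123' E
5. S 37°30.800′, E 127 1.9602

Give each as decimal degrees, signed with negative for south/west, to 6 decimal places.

1. 15.652967, -74.038900
2. 0.894967, 70.377200
3. -88.934433, 80.687417
4. 89.730833, 147.651872
5. -37.513333, 127.032670

Point 1:
  Latitude: 15 + 39.178/60 = 15.6529667
  N ⇒ keep positive
  Longitude: 74 + 2.334/60 = 74.0389000
  W ⇒ negate
Point 2:
  Latitude: 53.698′ = 0.894967°; total 0.8949667
  N → positive
  Longitude: 70 + 22.632/60 = 70.3772000
  E → positive
Point 3:
  Latitude: 56.066′ = 0.934433°; total 88.9344333
  S → negative
  Longitude: 80 + 41.245/60 = 80.6874167
  E → positive
Point 4:
  Latitude: 89 + 43.85/60 = 89.7308333
  N → positive
  Longitude: 39.1123′ = 0.651872°; total 147.6518717
  E ⇒ keep positive
Point 5:
  φ: 30.8′ = 0.513333°; total 37.5133333
  S → negative
  λ: 1.9602′ = 0.032670°; total 127.0326700
  E ⇒ keep positive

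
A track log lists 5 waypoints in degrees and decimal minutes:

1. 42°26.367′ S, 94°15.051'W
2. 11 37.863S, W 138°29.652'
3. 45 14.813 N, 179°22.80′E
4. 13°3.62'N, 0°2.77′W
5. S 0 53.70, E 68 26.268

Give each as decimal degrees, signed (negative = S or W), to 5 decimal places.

1. -42.43945, -94.25085
2. -11.63105, -138.49420
3. 45.24688, 179.38000
4. 13.06033, -0.04617
5. -0.89500, 68.43780

Point 1:
  Latitude: 26.367′ = 0.439450°; total 42.439450
  hemisphere S, so the sign is −
  Lon: 15.051′ = 0.250850°; total 94.250850
  hemisphere W, so the sign is −
Point 2:
  Latitude: 11 + 37.863/60 = 11.631050
  hemisphere S, so the sign is −
  Lon: 138 + 29.652/60 = 138.494200
  W → negative
Point 3:
  Lat: 45 + 14.813/60 = 45.246883
  N → positive
  Longitude: 22.8′ = 0.380000°; total 179.380000
  E ⇒ keep positive
Point 4:
  Latitude: 13 + 3.62/60 = 13.060333
  N → positive
  Longitude: 0 + 2.77/60 = 0.046167
  W → negative
Point 5:
  φ: 53.7′ = 0.895000°; total 0.895000
  S ⇒ negate
  λ: 68 + 26.268/60 = 68.437800
  E ⇒ keep positive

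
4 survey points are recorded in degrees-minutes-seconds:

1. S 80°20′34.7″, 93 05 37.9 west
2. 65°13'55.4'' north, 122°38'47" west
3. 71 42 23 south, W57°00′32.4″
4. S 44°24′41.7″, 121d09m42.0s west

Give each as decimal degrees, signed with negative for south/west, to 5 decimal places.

1. -80.34297, -93.09386
2. 65.23206, -122.64639
3. -71.70639, -57.00900
4. -44.41158, -121.16167

Point 1:
  Latitude: 20′ + 34.7″ = 20.57833′; 80 + 20.57833/60 = 80.342972
  S → negative
  Lon: 93 + 5/60 + 37.9/3600 = 93.093861
  W ⇒ negate
Point 2:
  φ: 13′ + 55.4″ = 13.92333′; 65 + 13.92333/60 = 65.232056
  N → positive
  Lon: 122° + 38/60 + 47/3600 = 122 + 0.633333 + 0.013056 = 122.646389
  hemisphere W, so the sign is −
Point 3:
  Latitude: 71° + 42/60 + 23/3600 = 71 + 0.700000 + 0.006389 = 71.706389
  S → negative
  Lon: 0′ + 32.4″ = 0.54000′; 57 + 0.54000/60 = 57.009000
  W → negative
Point 4:
  Lat: 24′ + 41.7″ = 24.69500′; 44 + 24.69500/60 = 44.411583
  hemisphere S, so the sign is −
  Longitude: 121 + 9/60 + 42/3600 = 121.161667
  W → negative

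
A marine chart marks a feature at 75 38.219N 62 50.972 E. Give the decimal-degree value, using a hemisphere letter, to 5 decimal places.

75.63698° N, 62.84953° E

Latitude: 75 + 38.219/60 = 75.636983
Lon: 62 + 50.972/60 = 62.849533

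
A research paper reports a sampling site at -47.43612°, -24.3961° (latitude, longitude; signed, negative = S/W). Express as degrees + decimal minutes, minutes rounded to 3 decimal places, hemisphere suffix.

47° 26.167′ S, 24° 23.766′ W

Latitude is negative → S; |value| = 47.436120
φ: minutes = (47.436120 − 47) × 60 = 26.16720
Longitude is negative → W; |value| = 24.396100
λ: 24° + 0.396100 × 60 = 24° 23.76600′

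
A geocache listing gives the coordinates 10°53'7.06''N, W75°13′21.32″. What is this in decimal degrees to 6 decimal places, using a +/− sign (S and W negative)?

10.885294, -75.222589

Latitude: 53′ + 7.06″ = 53.11767′; 10 + 53.11767/60 = 10.8852944
N ⇒ keep positive
Lon: 75° + 13/60 + 21.32/3600 = 75 + 0.216667 + 0.005922 = 75.2225889
W → negative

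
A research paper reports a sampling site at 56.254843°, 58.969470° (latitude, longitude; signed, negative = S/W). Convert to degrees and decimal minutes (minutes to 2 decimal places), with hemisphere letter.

56° 15.29′ N, 58° 58.17′ E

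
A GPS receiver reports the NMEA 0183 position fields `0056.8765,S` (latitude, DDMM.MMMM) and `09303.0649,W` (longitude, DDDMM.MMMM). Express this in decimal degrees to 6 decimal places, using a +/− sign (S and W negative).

-0.947942, -93.051082

Latitude: degrees = first 2 digits = 0, minutes = 56.8765; 0 + 56.8765/60 = 0.9479417
S → negative
Longitude: degrees = first 3 digits = 93, minutes = 3.0649; 93 + 3.0649/60 = 93.0510817
W → negative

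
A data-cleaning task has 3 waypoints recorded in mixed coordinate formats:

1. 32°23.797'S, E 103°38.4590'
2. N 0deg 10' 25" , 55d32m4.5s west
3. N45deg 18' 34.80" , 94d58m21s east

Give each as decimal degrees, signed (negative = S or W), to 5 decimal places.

1. -32.39662, 103.64098
2. 0.17361, -55.53458
3. 45.30967, 94.97250

Point 1:
  Latitude: 23.797′ = 0.396617°; total 32.396617
  S ⇒ negate
  λ: 38.459′ = 0.640983°; total 103.640983
  E → positive
Point 2:
  Lat: 10′ + 25″ = 10.41667′; 0 + 10.41667/60 = 0.173611
  N ⇒ keep positive
  Lon: 32′ + 4.5″ = 32.07500′; 55 + 32.07500/60 = 55.534583
  hemisphere W, so the sign is −
Point 3:
  Lat: 18′ + 34.8″ = 18.58000′; 45 + 18.58000/60 = 45.309667
  N ⇒ keep positive
  λ: 94° + 58/60 + 21/3600 = 94 + 0.966667 + 0.005833 = 94.972500
  E → positive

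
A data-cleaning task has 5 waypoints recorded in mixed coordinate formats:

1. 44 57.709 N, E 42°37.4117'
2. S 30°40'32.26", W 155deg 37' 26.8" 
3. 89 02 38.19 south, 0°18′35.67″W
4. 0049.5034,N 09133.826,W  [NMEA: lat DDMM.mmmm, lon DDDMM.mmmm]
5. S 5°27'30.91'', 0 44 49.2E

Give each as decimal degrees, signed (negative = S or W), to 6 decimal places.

1. 44.961817, 42.623528
2. -30.675628, -155.624111
3. -89.043942, -0.309908
4. 0.825057, -91.563767
5. -5.458586, 0.747000

Point 1:
  Latitude: 44 + 57.709/60 = 44.9618167
  N → positive
  Lon: 42 + 37.4117/60 = 42.6235283
  E → positive
Point 2:
  φ: 30 + 40/60 + 32.26/3600 = 30.6756278
  S → negative
  λ: 155° + 37/60 + 26.8/3600 = 155 + 0.616667 + 0.007444 = 155.6241111
  W ⇒ negate
Point 3:
  φ: 89 + 2/60 + 38.19/3600 = 89.0439417
  S → negative
  λ: 0 + 18/60 + 35.67/3600 = 0.3099083
  W ⇒ negate
Point 4:
  φ: split at 2 digits → 00° and 49.5034′; 0 + 49.5034/60 = 0.8250567
  N ⇒ keep positive
  Longitude: degrees = first 3 digits = 91, minutes = 33.826; 91 + 33.826/60 = 91.5637667
  W ⇒ negate
Point 5:
  Latitude: 27′ + 30.91″ = 27.51517′; 5 + 27.51517/60 = 5.4585861
  S → negative
  Longitude: 0° + 44/60 + 49.2/3600 = 0 + 0.733333 + 0.013667 = 0.7470000
  E ⇒ keep positive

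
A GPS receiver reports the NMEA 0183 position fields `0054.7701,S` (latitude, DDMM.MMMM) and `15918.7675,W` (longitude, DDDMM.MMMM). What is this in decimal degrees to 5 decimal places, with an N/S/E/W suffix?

Lat: split at 2 digits → 00° and 54.7701′; 0 + 54.7701/60 = 0.912835
Lon: split at 3 digits → 159° and 18.7675′; 159 + 18.7675/60 = 159.312792

0.91284° S, 159.31279° W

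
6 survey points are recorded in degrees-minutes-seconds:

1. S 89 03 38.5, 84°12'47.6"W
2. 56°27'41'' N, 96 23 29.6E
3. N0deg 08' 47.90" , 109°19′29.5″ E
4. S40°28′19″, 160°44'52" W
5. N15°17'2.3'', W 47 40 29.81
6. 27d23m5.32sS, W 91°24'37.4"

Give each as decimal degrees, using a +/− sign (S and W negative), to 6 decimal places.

1. -89.060694, -84.213222
2. 56.461389, 96.391556
3. 0.146639, 109.324861
4. -40.471944, -160.747778
5. 15.283972, -47.674947
6. -27.384811, -91.410389

Point 1:
  φ: 89 + 3/60 + 38.5/3600 = 89.0606944
  S → negative
  Lon: 84° + 12/60 + 47.6/3600 = 84 + 0.200000 + 0.013222 = 84.2132222
  W → negative
Point 2:
  φ: 56° + 27/60 + 41/3600 = 56 + 0.450000 + 0.011389 = 56.4613889
  N → positive
  Longitude: 96° + 23/60 + 29.6/3600 = 96 + 0.383333 + 0.008222 = 96.3915556
  E ⇒ keep positive
Point 3:
  Latitude: 8′ + 47.9″ = 8.79833′; 0 + 8.79833/60 = 0.1466389
  N ⇒ keep positive
  Longitude: 19′ + 29.5″ = 19.49167′; 109 + 19.49167/60 = 109.3248611
  E → positive
Point 4:
  Latitude: 40° + 28/60 + 19/3600 = 40 + 0.466667 + 0.005278 = 40.4719444
  S ⇒ negate
  Lon: 44′ + 52″ = 44.86667′; 160 + 44.86667/60 = 160.7477778
  W ⇒ negate
Point 5:
  Lat: 15° + 17/60 + 2.3/3600 = 15 + 0.283333 + 0.000639 = 15.2839722
  N ⇒ keep positive
  Longitude: 47° + 40/60 + 29.81/3600 = 47 + 0.666667 + 0.008281 = 47.6749472
  W → negative
Point 6:
  Latitude: 27 + 23/60 + 5.32/3600 = 27.3848111
  S ⇒ negate
  Lon: 91° + 24/60 + 37.4/3600 = 91 + 0.400000 + 0.010389 = 91.4103889
  hemisphere W, so the sign is −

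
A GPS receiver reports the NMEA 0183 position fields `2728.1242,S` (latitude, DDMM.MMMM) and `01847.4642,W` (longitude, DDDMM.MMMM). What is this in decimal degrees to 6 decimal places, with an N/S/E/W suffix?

Latitude: degrees = first 2 digits = 27, minutes = 28.1242; 27 + 28.1242/60 = 27.4687367
Longitude: degrees = first 3 digits = 18, minutes = 47.4642; 18 + 47.4642/60 = 18.7910700

27.468737° S, 18.791070° W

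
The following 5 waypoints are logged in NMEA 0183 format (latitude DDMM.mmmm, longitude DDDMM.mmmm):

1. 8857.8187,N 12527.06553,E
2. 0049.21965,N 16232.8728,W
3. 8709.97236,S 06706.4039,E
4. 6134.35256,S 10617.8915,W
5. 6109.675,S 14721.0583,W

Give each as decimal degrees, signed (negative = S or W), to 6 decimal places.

1. 88.963645, 125.451092
2. 0.820328, -162.547880
3. -87.166206, 67.106732
4. -61.572543, -106.298192
5. -61.161250, -147.350972

Point 1:
  Latitude: degrees = first 2 digits = 88, minutes = 57.8187; 88 + 57.8187/60 = 88.9636450
  N ⇒ keep positive
  Longitude: split at 3 digits → 125° and 27.06553′; 125 + 27.06553/60 = 125.4510922
  E → positive
Point 2:
  Latitude: split at 2 digits → 00° and 49.21965′; 0 + 49.21965/60 = 0.8203275
  N ⇒ keep positive
  Longitude: degrees = first 3 digits = 162, minutes = 32.8728; 162 + 32.8728/60 = 162.5478800
  W ⇒ negate
Point 3:
  φ: degrees = first 2 digits = 87, minutes = 9.97236; 87 + 9.97236/60 = 87.1662060
  S → negative
  Lon: split at 3 digits → 067° and 6.4039′; 67 + 6.4039/60 = 67.1067317
  E ⇒ keep positive
Point 4:
  φ: split at 2 digits → 61° and 34.35256′; 61 + 34.35256/60 = 61.5725427
  S → negative
  λ: degrees = first 3 digits = 106, minutes = 17.8915; 106 + 17.8915/60 = 106.2981917
  hemisphere W, so the sign is −
Point 5:
  Lat: degrees = first 2 digits = 61, minutes = 9.675; 61 + 9.675/60 = 61.1612500
  S ⇒ negate
  Longitude: split at 3 digits → 147° and 21.0583′; 147 + 21.0583/60 = 147.3509717
  hemisphere W, so the sign is −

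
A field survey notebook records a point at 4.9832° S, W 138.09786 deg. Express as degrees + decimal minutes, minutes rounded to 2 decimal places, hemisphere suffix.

4° 58.99′ S, 138° 5.87′ W

Lat: 4° + 0.983200 × 60 = 4° 58.9920′
Lon: fractional part 0.097860 → 5.8716 minutes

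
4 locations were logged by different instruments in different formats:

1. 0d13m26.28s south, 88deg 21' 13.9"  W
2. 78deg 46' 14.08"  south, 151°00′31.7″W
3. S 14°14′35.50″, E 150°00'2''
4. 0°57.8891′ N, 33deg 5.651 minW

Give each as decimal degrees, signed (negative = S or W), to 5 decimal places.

1. -0.22397, -88.35386
2. -78.77058, -151.00881
3. -14.24319, 150.00056
4. 0.96482, -33.09418

Point 1:
  Latitude: 0° + 13/60 + 26.28/3600 = 0 + 0.216667 + 0.007300 = 0.223967
  S → negative
  Longitude: 88° + 21/60 + 13.9/3600 = 88 + 0.350000 + 0.003861 = 88.353861
  W ⇒ negate
Point 2:
  Lat: 78 + 46/60 + 14.08/3600 = 78.770578
  S → negative
  Longitude: 151 + 0/60 + 31.7/3600 = 151.008806
  W → negative
Point 3:
  φ: 14 + 14/60 + 35.5/3600 = 14.243194
  S → negative
  Longitude: 0′ + 2″ = 0.03333′; 150 + 0.03333/60 = 150.000556
  E → positive
Point 4:
  Lat: 0 + 57.8891/60 = 0.964818
  N → positive
  Longitude: 5.651′ = 0.094183°; total 33.094183
  hemisphere W, so the sign is −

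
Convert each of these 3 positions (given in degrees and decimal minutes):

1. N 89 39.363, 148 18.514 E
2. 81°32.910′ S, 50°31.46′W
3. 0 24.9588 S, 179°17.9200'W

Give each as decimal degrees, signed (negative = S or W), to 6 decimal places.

Point 1:
  Latitude: 89 + 39.363/60 = 89.6560500
  N → positive
  Longitude: 148 + 18.514/60 = 148.3085667
  E ⇒ keep positive
Point 2:
  Lat: 81 + 32.91/60 = 81.5485000
  S ⇒ negate
  Longitude: 50 + 31.46/60 = 50.5243333
  hemisphere W, so the sign is −
Point 3:
  Latitude: 24.9588′ = 0.415980°; total 0.4159800
  hemisphere S, so the sign is −
  Lon: 179 + 17.92/60 = 179.2986667
  hemisphere W, so the sign is −

1. 89.656050, 148.308567
2. -81.548500, -50.524333
3. -0.415980, -179.298667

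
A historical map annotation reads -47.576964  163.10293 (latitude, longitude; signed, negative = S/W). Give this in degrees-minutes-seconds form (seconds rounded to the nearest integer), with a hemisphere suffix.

47°34′37″ S, 163°06′11″ E

Latitude is negative → S; |value| = 47.576964
φ: 0.576964° → 34.61784′; 0.61784 × 60 = 37.07″
λ: 0.102930° → 6.17580′; 0.17580 × 60 = 10.55″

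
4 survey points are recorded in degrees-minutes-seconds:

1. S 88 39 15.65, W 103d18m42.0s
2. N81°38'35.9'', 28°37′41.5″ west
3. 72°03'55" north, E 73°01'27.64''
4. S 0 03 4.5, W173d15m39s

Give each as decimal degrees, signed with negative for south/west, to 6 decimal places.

Point 1:
  φ: 39′ + 15.65″ = 39.26083′; 88 + 39.26083/60 = 88.6543472
  hemisphere S, so the sign is −
  Lon: 18′ + 42″ = 18.70000′; 103 + 18.70000/60 = 103.3116667
  W ⇒ negate
Point 2:
  φ: 81° + 38/60 + 35.9/3600 = 81 + 0.633333 + 0.009972 = 81.6433056
  N → positive
  λ: 28° + 37/60 + 41.5/3600 = 28 + 0.616667 + 0.011528 = 28.6281944
  W → negative
Point 3:
  φ: 72 + 3/60 + 55/3600 = 72.0652778
  N → positive
  Lon: 73° + 1/60 + 27.64/3600 = 73 + 0.016667 + 0.007678 = 73.0243444
  E → positive
Point 4:
  Lat: 0° + 3/60 + 4.5/3600 = 0 + 0.050000 + 0.001250 = 0.0512500
  hemisphere S, so the sign is −
  Lon: 173 + 15/60 + 39/3600 = 173.2608333
  W ⇒ negate

1. -88.654347, -103.311667
2. 81.643306, -28.628194
3. 72.065278, 73.024344
4. -0.051250, -173.260833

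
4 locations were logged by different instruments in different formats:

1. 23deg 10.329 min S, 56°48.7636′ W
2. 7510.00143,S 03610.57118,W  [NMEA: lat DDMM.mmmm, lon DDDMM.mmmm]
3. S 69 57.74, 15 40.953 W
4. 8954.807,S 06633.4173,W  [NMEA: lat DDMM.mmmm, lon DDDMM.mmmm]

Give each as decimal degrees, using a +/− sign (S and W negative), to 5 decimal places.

1. -23.17215, -56.81273
2. -75.16669, -36.17619
3. -69.96233, -15.68255
4. -89.91345, -66.55696

Point 1:
  Latitude: 23 + 10.329/60 = 23.172150
  hemisphere S, so the sign is −
  Longitude: 48.7636′ = 0.812727°; total 56.812727
  W ⇒ negate
Point 2:
  Lat: split at 2 digits → 75° and 10.00143′; 75 + 10.00143/60 = 75.166691
  S → negative
  Longitude: degrees = first 3 digits = 36, minutes = 10.57118; 36 + 10.57118/60 = 36.176186
  hemisphere W, so the sign is −
Point 3:
  Latitude: 69 + 57.74/60 = 69.962333
  hemisphere S, so the sign is −
  Longitude: 40.953′ = 0.682550°; total 15.682550
  W ⇒ negate
Point 4:
  Latitude: split at 2 digits → 89° and 54.807′; 89 + 54.807/60 = 89.913450
  S ⇒ negate
  λ: split at 3 digits → 066° and 33.4173′; 66 + 33.4173/60 = 66.556955
  hemisphere W, so the sign is −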